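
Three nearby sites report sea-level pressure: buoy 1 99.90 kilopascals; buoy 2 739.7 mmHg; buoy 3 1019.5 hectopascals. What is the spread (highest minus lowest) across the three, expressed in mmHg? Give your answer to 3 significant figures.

buoy 1: 99.90 kPa = 749.312 mmHg.
buoy 3: 1019.5 hPa = 764.688 mmHg.
Spread: 764.688 − 739.700 = 25.0 mmHg.

25.0 mmHg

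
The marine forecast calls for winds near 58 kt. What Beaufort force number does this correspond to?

Beaufort force 11

58 kt lies in the Beaufort 11 band (violent storm, 56–63 kt).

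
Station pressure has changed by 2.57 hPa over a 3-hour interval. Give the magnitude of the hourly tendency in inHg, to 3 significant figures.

0.0253 inHg per hour

2.57 hPa / 3 h × 0.02953 inHg/hPa = 0.0253 inHg/h.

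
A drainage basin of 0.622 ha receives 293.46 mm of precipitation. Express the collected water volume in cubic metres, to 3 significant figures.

1830 cubic metres

Area: 0.622 ha = 6220 m².
1 mm over 1 m² is 1 L, so volume = 293.46 × 6220 = 1825321.2 L = 1830 m³.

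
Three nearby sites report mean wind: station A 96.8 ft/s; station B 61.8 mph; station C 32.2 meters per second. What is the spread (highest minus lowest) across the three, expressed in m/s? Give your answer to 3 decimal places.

station A: 96.8 ft/s = 29.50464 m/s.
station B: 61.8 mph = 27.62707 m/s.
Spread: 32.20000 − 27.62707 = 4.573 m/s.

4.573 m/s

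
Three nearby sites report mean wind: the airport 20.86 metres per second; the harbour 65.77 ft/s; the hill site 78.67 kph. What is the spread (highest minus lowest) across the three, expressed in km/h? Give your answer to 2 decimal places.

the airport: 20.86 m/s = 75.0960 km/h.
the harbour: 65.77 ft/s = 72.1681 km/h.
Spread: 78.6700 − 72.1681 = 6.50 km/h.

6.50 km/h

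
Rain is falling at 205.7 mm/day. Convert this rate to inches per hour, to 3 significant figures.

205.7 mm/day × 0.0393701 in/mm × 0.0416667 day/hour = 0.337 in/hour.

0.337 in/hour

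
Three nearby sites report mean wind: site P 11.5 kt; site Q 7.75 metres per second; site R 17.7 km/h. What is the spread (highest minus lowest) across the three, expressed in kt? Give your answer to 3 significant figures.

5.51 kt

site Q: 7.75 m/s = 15.0648 kt.
site R: 17.7 km/h = 9.5572 kt.
Spread: 15.0648 − 9.5572 = 5.51 kt.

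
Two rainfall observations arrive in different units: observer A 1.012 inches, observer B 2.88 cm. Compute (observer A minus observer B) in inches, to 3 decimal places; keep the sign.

-0.122 in

observer B: 2.88 cm = 1.13386 in.
Difference: 1.01200 − 1.13386 = -0.122 in.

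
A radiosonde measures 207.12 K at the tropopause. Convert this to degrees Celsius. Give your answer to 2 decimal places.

°C = 207.12 − 273.15 = -66.03 °C.

-66.03 °C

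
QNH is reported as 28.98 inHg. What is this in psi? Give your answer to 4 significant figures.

1 inHg = 0.491154 psi, so 28.98 × 0.491154 = 14.23 psi.

14.23 psi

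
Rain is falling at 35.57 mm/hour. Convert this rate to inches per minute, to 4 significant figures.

35.57 mm/hour × 0.0393701 in/mm × 0.0166667 hour/minute = 0.02334 in/minute.

0.02334 in/minute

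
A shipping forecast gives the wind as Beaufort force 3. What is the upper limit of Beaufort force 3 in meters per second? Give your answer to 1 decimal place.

Beaufort 3 (gentle breeze) spans 3.4–5.4 m/s.

5.4 m/s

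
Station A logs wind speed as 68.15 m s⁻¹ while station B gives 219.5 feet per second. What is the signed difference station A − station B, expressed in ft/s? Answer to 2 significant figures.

4.1 ft/s

station A: 68.15 m/s = 223.589 ft/s.
Difference: 223.589 − 219.500 = 4.1 ft/s.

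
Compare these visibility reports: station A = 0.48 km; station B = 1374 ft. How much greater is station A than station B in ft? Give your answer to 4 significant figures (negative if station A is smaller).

station A: 0.48 km = 1574.803 ft.
Difference: 1574.803 − 1374.000 = 200.8 ft.

200.8 ft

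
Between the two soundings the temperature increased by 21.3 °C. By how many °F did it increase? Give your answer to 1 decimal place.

38.3 °F

Converting a difference, only the 9/5 scale factor applies: Δ°F = 21.3 × 1.8 = 38.3 °F.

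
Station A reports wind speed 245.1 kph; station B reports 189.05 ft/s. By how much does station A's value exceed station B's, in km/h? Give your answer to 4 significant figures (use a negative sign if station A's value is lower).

37.66 km/h

station B: 189.05 ft/s = 207.4408 km/h.
Difference: 245.1000 − 207.4408 = 37.66 km/h.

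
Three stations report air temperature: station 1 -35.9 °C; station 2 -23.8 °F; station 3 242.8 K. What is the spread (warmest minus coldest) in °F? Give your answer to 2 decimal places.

9.99 °F

station 2: -23.8 °F = -31.000 °C.
station 3: 242.8 K = -30.350 °C.
Spread: (-30.350) − (-35.900) = 5.550 °C = 9.99 °F.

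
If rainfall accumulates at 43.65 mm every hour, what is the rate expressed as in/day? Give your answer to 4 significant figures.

43.65 mm/hour × 0.0393701 in/mm × 24 hour/day = 41.24 in/day.

41.24 in/day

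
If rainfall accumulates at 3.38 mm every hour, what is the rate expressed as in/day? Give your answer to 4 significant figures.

3.38 mm/hour × 0.0393701 in/mm × 24 hour/day = 3.194 in/day.

3.194 in/day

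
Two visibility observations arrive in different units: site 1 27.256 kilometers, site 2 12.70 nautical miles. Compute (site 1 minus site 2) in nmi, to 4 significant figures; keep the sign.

2.017 nmi

site 1: 27.256 km = 14.71706 nmi.
Difference: 14.71706 − 12.70000 = 2.017 nmi.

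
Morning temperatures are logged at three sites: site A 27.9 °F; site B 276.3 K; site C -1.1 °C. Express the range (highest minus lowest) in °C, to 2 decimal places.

5.43 °C

site A: 27.9 °F = -2.278 °C.
site B: 276.3 K = 3.150 °C.
Spread: 3.150 − (-2.278) = 5.428 °C.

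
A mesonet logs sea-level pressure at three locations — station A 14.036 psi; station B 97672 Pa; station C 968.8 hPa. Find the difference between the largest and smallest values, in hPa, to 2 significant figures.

9.0 hPa

station A: 14.036 psi = 967.748 hPa.
station B: 97672 Pa = 976.720 hPa.
Spread: 976.720 − 967.748 = 9.0 hPa.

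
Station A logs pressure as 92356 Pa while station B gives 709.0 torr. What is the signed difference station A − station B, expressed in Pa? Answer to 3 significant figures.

-2170 Pa

station B: 709.0 mmHg = 94525.57 Pa.
Difference: 92356.00 − 94525.57 = -2170 Pa.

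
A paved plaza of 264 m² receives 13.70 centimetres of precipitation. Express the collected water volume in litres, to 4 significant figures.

Depth: 13.70 cm × 10 = 137 mm.
1 mm over 1 m² is 1 L, so volume = 137 × 264 = 36168 L ≈ 36170 L.

36170 litres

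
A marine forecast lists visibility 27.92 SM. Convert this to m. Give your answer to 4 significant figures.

1 SM = 1609.34 m, so 27.92 × 1609.34 = 44930 m.

44930 m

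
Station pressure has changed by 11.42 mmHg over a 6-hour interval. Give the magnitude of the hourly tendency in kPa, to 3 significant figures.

11.42 mmHg / 6 h × 0.133322 kPa/mmHg = 0.254 kPa/h.

0.254 kPa per hour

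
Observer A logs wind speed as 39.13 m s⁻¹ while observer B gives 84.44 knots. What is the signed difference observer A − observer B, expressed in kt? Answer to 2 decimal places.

-8.38 kt

observer A: 39.13 m/s = 76.0626 kt.
Difference: 76.0626 − 84.4400 = -8.38 kt.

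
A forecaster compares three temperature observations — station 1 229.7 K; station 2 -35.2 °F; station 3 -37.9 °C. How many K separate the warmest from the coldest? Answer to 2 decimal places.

station 1: 229.7 K = -43.450 °C.
station 2: -35.2 °F = -37.333 °C.
Spread: (-37.333) − (-43.450) = 6.117 °C.

6.12 K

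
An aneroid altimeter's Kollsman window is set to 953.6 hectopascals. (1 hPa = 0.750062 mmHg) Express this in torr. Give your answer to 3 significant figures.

1 hPa = 0.750062 mmHg, so 953.6 × 0.750062 = 715 mmHg.

715 mmHg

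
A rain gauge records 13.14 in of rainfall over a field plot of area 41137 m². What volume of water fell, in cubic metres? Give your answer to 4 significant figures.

Depth: 13.14 in × 25.4 = 333.756 mm.
1 mm over 1 m² is 1 L, so volume = 333.756 × 41137 = 13729721 L = 13730 m³.

13730 cubic metres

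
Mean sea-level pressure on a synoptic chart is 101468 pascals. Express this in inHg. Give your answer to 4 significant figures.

1 Pa = 0.0002953 inHg, so 101468 × 0.0002953 = 29.96 inHg.

29.96 inHg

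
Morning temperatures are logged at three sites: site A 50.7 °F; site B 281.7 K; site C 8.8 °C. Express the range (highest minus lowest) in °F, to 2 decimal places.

site A: 50.7 °F = 10.389 °C.
site B: 281.7 K = 8.550 °C.
Spread: 10.389 − 8.550 = 1.839 °C = 3.31 °F.

3.31 °F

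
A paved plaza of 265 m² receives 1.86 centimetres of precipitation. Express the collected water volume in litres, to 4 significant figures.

4929 litres

Depth: 1.86 cm × 10 = 18.6 mm.
1 mm over 1 m² is 1 L, so volume = 18.6 × 265 = 4929 L.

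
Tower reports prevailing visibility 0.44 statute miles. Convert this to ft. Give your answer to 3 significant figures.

1 SM = 5280 ft, so 0.44 × 5280 = 2320 ft.

2320 ft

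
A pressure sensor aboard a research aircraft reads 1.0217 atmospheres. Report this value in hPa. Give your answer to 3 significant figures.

1040 hPa

1 atm = 1013.25 hPa, so 1.0217 × 1013.25 = 1040 hPa.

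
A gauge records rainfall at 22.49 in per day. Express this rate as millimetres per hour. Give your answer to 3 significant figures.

22.49 in/day × 25.4 mm/in × 0.0416667 day/hour = 23.8 mm/hour.

23.8 mm/hour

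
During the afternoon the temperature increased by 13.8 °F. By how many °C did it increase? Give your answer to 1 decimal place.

Converting a difference, only the 9/5 scale factor applies: Δ°C = 13.8 × 0.5556 = 7.7 °C.

7.7 °C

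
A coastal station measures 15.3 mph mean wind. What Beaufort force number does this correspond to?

Beaufort force 4

15.3 mph = 6.8 m/s, which is Beaufort 4 (moderate breeze, 5.5–7.9 m/s).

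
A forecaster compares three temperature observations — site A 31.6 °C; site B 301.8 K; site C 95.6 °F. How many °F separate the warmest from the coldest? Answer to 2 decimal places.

12.03 °F

site B: 301.8 K = 28.650 °C.
site C: 95.6 °F = 35.333 °C.
Spread: 35.333 − 28.650 = 6.683 °C = 12.03 °F.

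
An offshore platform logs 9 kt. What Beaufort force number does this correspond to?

Beaufort force 3

9 kt lies in the Beaufort 3 band (gentle breeze, 7–10 kt).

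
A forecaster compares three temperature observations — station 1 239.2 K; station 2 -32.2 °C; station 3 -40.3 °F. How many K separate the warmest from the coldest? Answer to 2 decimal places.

station 1: 239.2 K = -33.950 °C.
station 3: -40.3 °F = -40.167 °C.
Spread: (-32.200) − (-40.167) = 7.967 °C.

7.97 K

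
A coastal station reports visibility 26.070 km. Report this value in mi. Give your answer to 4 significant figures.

16.20 SM

1 km = 0.621371 SM, so 26.070 × 0.621371 = 16.20 SM.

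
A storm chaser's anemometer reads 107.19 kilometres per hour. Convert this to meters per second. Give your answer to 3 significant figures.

29.8 m/s

1 km/h = 0.277778 m/s, so 107.19 × 0.277778 = 29.8 m/s.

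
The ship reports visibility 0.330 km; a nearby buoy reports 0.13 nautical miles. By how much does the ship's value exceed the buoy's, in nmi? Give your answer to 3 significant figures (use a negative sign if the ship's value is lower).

0.0482 nmi

the ship: 0.330 km = 0.178186 nmi.
Difference: 0.178186 − 0.130000 = 0.0482 nmi.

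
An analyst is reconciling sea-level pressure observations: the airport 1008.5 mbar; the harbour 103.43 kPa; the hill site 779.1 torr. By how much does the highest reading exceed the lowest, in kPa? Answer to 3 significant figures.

the airport: 1008.5 mb = 100.8500 kPa.
the hill site: 779.1 mmHg = 103.8715 kPa.
Spread: 103.8715 − 100.8500 = 3.02 kPa.

3.02 kPa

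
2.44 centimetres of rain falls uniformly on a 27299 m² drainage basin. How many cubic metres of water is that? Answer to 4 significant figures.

666.1 cubic metres

Depth: 2.44 cm × 10 = 24.4 mm.
1 mm over 1 m² is 1 L, so volume = 24.4 × 27299 = 666095.6 L = 666.1 m³.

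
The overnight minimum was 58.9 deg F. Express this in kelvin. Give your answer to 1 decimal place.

First to °C: 14.94 °C.
Then to K: 288.1 K.

288.1 K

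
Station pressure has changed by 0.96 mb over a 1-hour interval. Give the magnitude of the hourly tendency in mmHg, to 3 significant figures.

0.720 mmHg per hour

0.96 mb / 1 h × 0.750062 mmHg/mb = 0.720 mmHg/h.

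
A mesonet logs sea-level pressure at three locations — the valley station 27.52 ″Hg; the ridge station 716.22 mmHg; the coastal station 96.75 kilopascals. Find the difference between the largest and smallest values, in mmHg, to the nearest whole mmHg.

the valley station: 27.52 inHg = 699.01 mmHg.
the coastal station: 96.75 kPa = 725.68 mmHg.
Spread: 725.68 − 699.01 = 27 mmHg.

27 mmHg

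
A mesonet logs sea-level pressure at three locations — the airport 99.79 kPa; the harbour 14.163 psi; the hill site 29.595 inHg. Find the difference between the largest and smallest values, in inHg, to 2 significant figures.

the airport: 99.79 kPa = 29.4680 inHg.
the harbour: 14.163 psi = 28.8362 inHg.
Spread: 29.5950 − 28.8362 = 0.76 inHg.

0.76 inHg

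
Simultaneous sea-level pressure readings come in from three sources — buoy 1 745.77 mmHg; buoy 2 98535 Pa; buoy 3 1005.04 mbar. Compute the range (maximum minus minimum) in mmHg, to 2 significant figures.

buoy 2: 98535 Pa = 739.07 mmHg.
buoy 3: 1005.04 mb = 753.84 mmHg.
Spread: 753.84 − 739.07 = 15 mmHg.

15 mmHg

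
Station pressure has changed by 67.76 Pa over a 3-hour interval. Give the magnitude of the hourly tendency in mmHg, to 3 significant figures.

67.76 Pa / 3 h × 0.00750062 mmHg/Pa = 0.169 mmHg/h.

0.169 mmHg per hour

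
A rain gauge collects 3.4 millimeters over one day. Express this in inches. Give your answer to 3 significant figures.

1 mm = 0.0393701 in, so 3.4 × 0.0393701 = 0.134 in.

0.134 in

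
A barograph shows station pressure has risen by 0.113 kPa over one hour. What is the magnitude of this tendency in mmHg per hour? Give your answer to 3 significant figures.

0.113 kPa / 1 h × 7.50062 mmHg/kPa = 0.848 mmHg/h.

0.848 mmHg per hour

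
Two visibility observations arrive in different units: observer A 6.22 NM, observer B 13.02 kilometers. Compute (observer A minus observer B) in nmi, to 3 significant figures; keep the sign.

observer B: 13.02 km = 7.03024 nmi.
Difference: 6.22000 − 7.03024 = -0.810 nmi.

-0.810 nmi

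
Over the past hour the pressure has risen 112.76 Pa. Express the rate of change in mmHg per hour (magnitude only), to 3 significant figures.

0.846 mmHg per hour

112.76 Pa / 1 h × 0.00750062 mmHg/Pa = 0.846 mmHg/h.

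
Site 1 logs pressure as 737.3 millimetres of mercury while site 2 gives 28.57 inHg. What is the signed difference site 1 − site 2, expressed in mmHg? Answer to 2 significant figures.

site 2: 28.57 inHg = 725.68 mmHg.
Difference: 737.30 − 725.68 = 12 mmHg.

12 mmHg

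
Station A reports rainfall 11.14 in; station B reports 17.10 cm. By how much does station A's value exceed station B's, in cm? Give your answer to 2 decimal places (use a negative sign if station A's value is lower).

station A: 11.14 in = 28.2956 cm.
Difference: 28.2956 − 17.1000 = 11.20 cm.

11.20 cm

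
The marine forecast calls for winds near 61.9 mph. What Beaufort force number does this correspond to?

Beaufort force 10

61.9 mph = 27.7 m/s, which is Beaufort 10 (storm, 24.5–28.4 m/s).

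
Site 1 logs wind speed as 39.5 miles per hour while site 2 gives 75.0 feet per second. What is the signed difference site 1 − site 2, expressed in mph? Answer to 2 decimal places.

-11.64 mph

site 2: 75.0 ft/s = 51.1364 mph.
Difference: 39.5000 − 51.1364 = -11.64 mph.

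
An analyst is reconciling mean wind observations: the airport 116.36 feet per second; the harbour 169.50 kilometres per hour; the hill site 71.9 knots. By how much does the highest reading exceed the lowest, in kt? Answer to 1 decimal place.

22.6 kt

the airport: 116.36 ft/s = 68.941 kt.
the harbour: 169.50 km/h = 91.523 kt.
Spread: 91.523 − 68.941 = 22.6 kt.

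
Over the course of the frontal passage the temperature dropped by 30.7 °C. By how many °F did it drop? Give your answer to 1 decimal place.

A change of 1 °C equals a change of 1.8 °F: Δ°F = 30.7 × 1.8 = 55.3 °F.

55.3 °F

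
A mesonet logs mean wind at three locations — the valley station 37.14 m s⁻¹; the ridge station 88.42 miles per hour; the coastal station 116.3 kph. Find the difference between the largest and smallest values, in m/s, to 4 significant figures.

the ridge station: 88.42 mph = 39.52728 m/s.
the coastal station: 116.3 km/h = 32.30556 m/s.
Spread: 39.52728 − 32.30556 = 7.222 m/s.

7.222 m/s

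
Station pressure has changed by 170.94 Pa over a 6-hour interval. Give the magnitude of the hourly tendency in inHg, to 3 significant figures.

0.00841 inHg per hour

170.94 Pa / 6 h × 0.0002953 inHg/Pa = 0.00841 inHg/h.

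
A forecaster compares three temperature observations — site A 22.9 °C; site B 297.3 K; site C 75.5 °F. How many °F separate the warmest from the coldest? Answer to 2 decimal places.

2.28 °F

site B: 297.3 K = 24.150 °C.
site C: 75.5 °F = 24.167 °C.
Spread: 24.167 − 22.900 = 1.267 °C = 2.28 °F.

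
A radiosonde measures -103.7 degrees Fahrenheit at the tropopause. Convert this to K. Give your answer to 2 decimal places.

First to °C: -75.39 °C.
Then to K: 197.76 K.

197.76 K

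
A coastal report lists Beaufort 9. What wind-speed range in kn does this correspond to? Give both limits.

Beaufort 9 (strong gale) spans 41–47 knots.

41 to 47 kt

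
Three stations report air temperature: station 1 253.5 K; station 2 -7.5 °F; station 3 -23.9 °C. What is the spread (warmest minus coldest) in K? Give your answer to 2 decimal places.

4.25 K

station 1: 253.5 K = -19.650 °C.
station 2: -7.5 °F = -21.944 °C.
Spread: (-19.650) − (-23.900) = 4.250 °C.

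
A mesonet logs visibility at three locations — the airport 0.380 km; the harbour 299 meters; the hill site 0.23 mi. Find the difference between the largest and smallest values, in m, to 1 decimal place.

the airport: 0.380 km = 380.000 m.
the hill site: 0.23 SM = 370.149 m.
Spread: 380.000 − 299.000 = 81.0 m.

81.0 m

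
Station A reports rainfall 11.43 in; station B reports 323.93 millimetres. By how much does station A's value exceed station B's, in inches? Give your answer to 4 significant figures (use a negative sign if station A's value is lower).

-1.323 in

station B: 323.93 mm = 12.75315 in.
Difference: 11.43000 − 12.75315 = -1.323 in.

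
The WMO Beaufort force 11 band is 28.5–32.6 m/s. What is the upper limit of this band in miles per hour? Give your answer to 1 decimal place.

72.9 mph

28.5–32.6 m/s × 2.237 = 63.8–72.9 mph.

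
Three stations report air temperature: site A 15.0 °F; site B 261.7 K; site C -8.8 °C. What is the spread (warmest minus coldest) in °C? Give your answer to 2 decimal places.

2.65 °C

site A: 15.0 °F = -9.444 °C.
site B: 261.7 K = -11.450 °C.
Spread: (-8.800) − (-11.450) = 2.650 °C.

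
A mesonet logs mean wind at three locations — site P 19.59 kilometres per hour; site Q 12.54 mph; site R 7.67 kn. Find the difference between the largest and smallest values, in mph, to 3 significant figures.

3.71 mph

site P: 19.59 km/h = 12.1727 mph.
site R: 7.67 kt = 8.8265 mph.
Spread: 12.5400 − 8.8265 = 3.71 mph.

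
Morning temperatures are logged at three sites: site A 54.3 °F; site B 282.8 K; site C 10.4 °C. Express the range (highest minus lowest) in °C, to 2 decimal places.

site A: 54.3 °F = 12.389 °C.
site B: 282.8 K = 9.650 °C.
Spread: 12.389 − 9.650 = 2.739 °C.

2.74 °C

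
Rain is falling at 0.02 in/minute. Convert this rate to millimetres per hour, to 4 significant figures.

0.02 in/minute × 25.4 mm/in × 60 minute/hour = 30.48 mm/hour.

30.48 mm/hour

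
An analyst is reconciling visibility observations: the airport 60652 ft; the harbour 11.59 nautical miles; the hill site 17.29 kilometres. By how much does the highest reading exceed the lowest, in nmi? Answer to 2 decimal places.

the airport: 60652 ft = 9.9820 nmi.
the hill site: 17.29 km = 9.3359 nmi.
Spread: 11.5900 − 9.3359 = 2.25 nmi.

2.25 nmi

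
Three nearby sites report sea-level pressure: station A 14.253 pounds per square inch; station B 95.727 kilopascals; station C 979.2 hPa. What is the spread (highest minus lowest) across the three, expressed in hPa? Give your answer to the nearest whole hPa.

25 hPa

station A: 14.253 psi = 982.71 hPa.
station B: 95.727 kPa = 957.27 hPa.
Spread: 982.71 − 957.27 = 25 hPa.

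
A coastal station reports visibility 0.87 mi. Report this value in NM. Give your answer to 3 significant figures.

0.756 nmi

1 SM = 0.868976 nmi, so 0.87 × 0.868976 = 0.756 nmi.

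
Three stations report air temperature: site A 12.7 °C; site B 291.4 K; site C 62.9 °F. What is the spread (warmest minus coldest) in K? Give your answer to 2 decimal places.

site B: 291.4 K = 18.250 °C.
site C: 62.9 °F = 17.167 °C.
Spread: 18.250 − 12.700 = 5.550 °C.

5.55 K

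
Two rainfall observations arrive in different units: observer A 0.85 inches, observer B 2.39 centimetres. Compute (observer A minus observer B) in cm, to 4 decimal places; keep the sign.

observer A: 0.85 in = 2.159000 cm.
Difference: 2.159000 − 2.390000 = -0.2310 cm.

-0.2310 cm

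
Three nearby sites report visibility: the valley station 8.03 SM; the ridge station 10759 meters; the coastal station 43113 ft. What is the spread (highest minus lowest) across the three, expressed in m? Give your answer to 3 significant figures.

the valley station: 8.03 SM = 12923.03 m.
the coastal station: 43113 ft = 13140.84 m.
Spread: 13140.84 − 10759.00 = 2380 m.

2380 m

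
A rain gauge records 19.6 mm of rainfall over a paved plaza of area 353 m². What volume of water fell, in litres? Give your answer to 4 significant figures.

6919 litres

1 mm over 1 m² is 1 L, so volume = 19.6 × 353 = 6918.8 L ≈ 6919 L.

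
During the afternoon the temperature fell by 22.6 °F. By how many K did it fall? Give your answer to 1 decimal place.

For a temperature change the 32° offset cancels: ΔK = 22.6 × 0.5556 = 12.6 K.

12.6 K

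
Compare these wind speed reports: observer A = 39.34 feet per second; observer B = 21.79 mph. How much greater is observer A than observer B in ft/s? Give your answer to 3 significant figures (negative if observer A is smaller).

7.38 ft/s

observer B: 21.79 mph = 31.9587 ft/s.
Difference: 39.3400 − 31.9587 = 7.38 ft/s.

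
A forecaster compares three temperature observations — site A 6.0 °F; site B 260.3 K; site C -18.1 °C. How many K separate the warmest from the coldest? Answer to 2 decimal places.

5.25 K

site A: 6.0 °F = -14.444 °C.
site B: 260.3 K = -12.850 °C.
Spread: (-12.850) − (-18.100) = 5.250 °C.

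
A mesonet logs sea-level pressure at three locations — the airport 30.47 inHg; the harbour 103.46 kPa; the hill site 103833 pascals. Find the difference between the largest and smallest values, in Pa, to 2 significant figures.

the airport: 30.47 inHg = 103183.27 Pa.
the harbour: 103.46 kPa = 103460.00 Pa.
Spread: 103833.00 − 103183.27 = 650 Pa.

650 Pa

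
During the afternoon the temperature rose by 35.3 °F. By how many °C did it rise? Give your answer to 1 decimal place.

For a temperature change the 32° offset cancels: Δ°C = 35.3 × 0.5556 = 19.6 °C.

19.6 °C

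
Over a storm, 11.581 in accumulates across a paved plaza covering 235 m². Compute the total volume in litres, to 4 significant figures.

69130 litres

Depth: 11.581 in × 25.4 = 294.1574 mm.
1 mm over 1 m² is 1 L, so volume = 294.1574 × 235 = 69126.989 L ≈ 69130 L.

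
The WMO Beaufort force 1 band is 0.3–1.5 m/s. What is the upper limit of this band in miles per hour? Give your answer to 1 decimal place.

3.4 mph

0.3–1.5 m/s × 2.237 = 0.7–3.4 mph.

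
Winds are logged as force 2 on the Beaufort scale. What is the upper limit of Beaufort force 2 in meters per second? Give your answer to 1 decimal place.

3.3 m/s

Beaufort 2 (light breeze) spans 1.6–3.3 m/s.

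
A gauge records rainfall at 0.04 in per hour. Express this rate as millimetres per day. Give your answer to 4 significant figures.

0.04 in/hour × 25.4 mm/in × 24 hour/day = 24.38 mm/day.

24.38 mm/day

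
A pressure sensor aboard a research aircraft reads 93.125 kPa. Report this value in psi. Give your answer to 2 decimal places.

1 kPa = 0.145038 psi, so 93.125 × 0.145038 = 13.51 psi.

13.51 psi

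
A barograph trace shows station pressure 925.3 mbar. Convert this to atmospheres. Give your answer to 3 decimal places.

1 mb = 0.000986923 atm, so 925.3 × 0.000986923 = 0.913 atm.

0.913 atm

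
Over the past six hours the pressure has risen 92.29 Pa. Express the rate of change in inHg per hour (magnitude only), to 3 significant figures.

0.00454 inHg per hour

92.29 Pa / 6 h × 0.0002953 inHg/Pa = 0.00454 inHg/h.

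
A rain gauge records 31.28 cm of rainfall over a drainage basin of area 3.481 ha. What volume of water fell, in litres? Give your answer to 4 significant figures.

Depth: 31.28 cm × 10 = 312.8 mm.
Area: 3.481 ha = 34810 m².
1 mm over 1 m² is 1 L, so volume = 312.8 × 34810 = 10888568 L ≈ 10890000 L.

10890000 litres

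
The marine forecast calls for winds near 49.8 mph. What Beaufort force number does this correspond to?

Beaufort force 9

49.8 mph = 22.3 m/s, which is Beaufort 9 (strong gale, 20.8–24.4 m/s).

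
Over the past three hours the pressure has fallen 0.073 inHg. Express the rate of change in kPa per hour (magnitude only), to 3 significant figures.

0.0824 kPa per hour

0.073 inHg / 3 h × 3.38639 kPa/inHg = 0.0824 kPa/h.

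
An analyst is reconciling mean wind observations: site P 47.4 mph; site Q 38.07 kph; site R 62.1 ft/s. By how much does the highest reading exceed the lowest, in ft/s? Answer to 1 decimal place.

34.8 ft/s

site P: 47.4 mph = 69.520 ft/s.
site Q: 38.07 km/h = 34.695 ft/s.
Spread: 69.520 − 34.695 = 34.8 ft/s.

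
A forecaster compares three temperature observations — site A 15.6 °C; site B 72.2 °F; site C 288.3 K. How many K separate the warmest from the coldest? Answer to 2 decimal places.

7.18 K

site B: 72.2 °F = 22.333 °C.
site C: 288.3 K = 15.150 °C.
Spread: 22.333 − 15.150 = 7.183 °C.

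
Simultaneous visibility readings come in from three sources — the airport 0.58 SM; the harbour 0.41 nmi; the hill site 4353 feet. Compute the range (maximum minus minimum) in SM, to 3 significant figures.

the harbour: 0.41 nmi = 0.47182 SM.
the hill site: 4353 ft = 0.82443 SM.
Spread: 0.82443 − 0.47182 = 0.353 SM.

0.353 SM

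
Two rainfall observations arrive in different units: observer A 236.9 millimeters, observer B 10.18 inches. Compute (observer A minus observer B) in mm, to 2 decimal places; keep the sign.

-21.67 mm

observer B: 10.18 in = 258.5720 mm.
Difference: 236.9000 − 258.5720 = -21.67 mm.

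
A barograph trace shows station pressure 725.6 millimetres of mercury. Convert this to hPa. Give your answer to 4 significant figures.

1 mmHg = 1.33322 hPa, so 725.6 × 1.33322 = 967.4 hPa.

967.4 hPa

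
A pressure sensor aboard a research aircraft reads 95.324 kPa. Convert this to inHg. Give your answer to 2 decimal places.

1 kPa = 0.2953 inHg, so 95.324 × 0.2953 = 28.15 inHg.

28.15 inHg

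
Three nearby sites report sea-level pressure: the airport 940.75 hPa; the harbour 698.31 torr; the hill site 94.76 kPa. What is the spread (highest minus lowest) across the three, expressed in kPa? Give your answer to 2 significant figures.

the airport: 940.75 hPa = 94.075 kPa.
the harbour: 698.31 mmHg = 93.100 kPa.
Spread: 94.760 − 93.100 = 1.7 kPa.

1.7 kPa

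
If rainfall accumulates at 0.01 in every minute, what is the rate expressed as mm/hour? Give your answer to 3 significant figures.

0.01 in/minute × 25.4 mm/in × 60 minute/hour = 15.2 mm/hour.

15.2 mm/hour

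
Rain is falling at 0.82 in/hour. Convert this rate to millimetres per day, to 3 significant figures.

0.82 in/hour × 25.4 mm/in × 24 hour/day = 500 mm/day.

500 mm/day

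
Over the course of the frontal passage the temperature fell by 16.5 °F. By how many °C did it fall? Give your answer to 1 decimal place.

Converting a difference, only the 9/5 scale factor applies: Δ°C = 16.5 × 0.5556 = 9.2 °C.

9.2 °C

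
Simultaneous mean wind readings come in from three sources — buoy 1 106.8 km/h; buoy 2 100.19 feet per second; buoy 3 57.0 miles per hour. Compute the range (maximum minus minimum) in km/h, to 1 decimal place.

18.2 km/h

buoy 2: 100.19 ft/s = 109.936 km/h.
buoy 3: 57.0 mph = 91.733 km/h.
Spread: 109.936 − 91.733 = 18.2 km/h.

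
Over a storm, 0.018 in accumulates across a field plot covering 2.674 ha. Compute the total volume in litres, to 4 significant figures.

12230 litres

Depth: 0.018 in × 25.4 = 0.4572 mm.
Area: 2.674 ha = 26740 m².
1 mm over 1 m² is 1 L, so volume = 0.4572 × 26740 = 12225.528 L ≈ 12230 L.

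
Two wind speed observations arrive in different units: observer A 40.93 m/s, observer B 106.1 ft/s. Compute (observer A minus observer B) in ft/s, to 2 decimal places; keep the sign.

observer A: 40.93 m/s = 134.2848 ft/s.
Difference: 134.2848 − 106.1000 = 28.18 ft/s.

28.18 ft/s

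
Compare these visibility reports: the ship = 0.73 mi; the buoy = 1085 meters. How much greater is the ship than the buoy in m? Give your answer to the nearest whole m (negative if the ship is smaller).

the ship: 0.73 SM = 1174.82 m.
Difference: 1174.82 − 1085.00 = 90 m.

90 m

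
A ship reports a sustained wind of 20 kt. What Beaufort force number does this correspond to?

20 kt lies in the Beaufort 5 band (fresh breeze, 17–21 kt).

Beaufort force 5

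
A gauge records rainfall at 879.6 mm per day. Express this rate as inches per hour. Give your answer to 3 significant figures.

879.6 mm/day × 0.0393701 in/mm × 0.0416667 day/hour = 1.44 in/hour.

1.44 in/hour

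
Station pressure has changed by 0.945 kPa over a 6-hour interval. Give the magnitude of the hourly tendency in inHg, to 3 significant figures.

0.0465 inHg per hour

0.945 kPa / 6 h × 0.2953 inHg/kPa = 0.0465 inHg/h.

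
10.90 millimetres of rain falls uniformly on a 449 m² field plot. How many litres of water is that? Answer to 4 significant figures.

1 mm over 1 m² is 1 L, so volume = 10.9 × 449 = 4894.1 L ≈ 4894 L.

4894 litres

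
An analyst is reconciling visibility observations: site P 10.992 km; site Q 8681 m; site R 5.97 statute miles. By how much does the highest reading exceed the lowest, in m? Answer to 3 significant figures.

site P: 10.992 km = 10992.00 m.
site R: 5.97 SM = 9607.78 m.
Spread: 10992.00 − 8681.00 = 2310 m.

2310 m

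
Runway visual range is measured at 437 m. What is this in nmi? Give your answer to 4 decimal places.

1 m = 0.000539957 nmi, so 437 × 0.000539957 = 0.2360 nmi.

0.2360 nmi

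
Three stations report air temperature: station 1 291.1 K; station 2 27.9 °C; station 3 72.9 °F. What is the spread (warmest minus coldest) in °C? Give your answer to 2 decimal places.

9.95 °C

station 1: 291.1 K = 17.950 °C.
station 3: 72.9 °F = 22.722 °C.
Spread: 27.900 − 17.950 = 9.950 °C.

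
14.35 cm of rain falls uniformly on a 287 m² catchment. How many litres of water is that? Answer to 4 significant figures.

41180 litres

Depth: 14.35 cm × 10 = 143.5 mm.
1 mm over 1 m² is 1 L, so volume = 143.5 × 287 = 41184.5 L ≈ 41180 L.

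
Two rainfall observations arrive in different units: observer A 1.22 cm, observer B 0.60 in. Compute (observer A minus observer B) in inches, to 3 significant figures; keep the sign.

-0.120 in

observer A: 1.22 cm = 0.48031 in.
Difference: 0.48031 − 0.60000 = -0.120 in.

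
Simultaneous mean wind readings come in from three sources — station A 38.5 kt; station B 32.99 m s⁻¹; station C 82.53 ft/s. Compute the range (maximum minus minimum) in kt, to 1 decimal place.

25.6 kt

station B: 32.99 m/s = 64.127 kt.
station C: 82.53 ft/s = 48.898 kt.
Spread: 64.127 − 38.500 = 25.6 kt.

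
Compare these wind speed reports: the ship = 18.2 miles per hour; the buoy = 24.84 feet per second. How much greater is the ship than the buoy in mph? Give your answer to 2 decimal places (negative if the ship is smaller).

1.26 mph

the buoy: 24.84 ft/s = 16.9364 mph.
Difference: 18.2000 − 16.9364 = 1.26 mph.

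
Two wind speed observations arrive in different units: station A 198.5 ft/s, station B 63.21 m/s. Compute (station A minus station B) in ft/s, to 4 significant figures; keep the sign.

-8.882 ft/s

station B: 63.21 m/s = 207.38189 ft/s.
Difference: 198.50000 − 207.38189 = -8.882 ft/s.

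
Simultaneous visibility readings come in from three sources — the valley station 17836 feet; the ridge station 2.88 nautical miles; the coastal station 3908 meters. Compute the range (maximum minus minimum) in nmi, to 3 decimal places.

0.825 nmi

the valley station: 17836 ft = 2.93543 nmi.
the coastal station: 3908 m = 2.11015 nmi.
Spread: 2.93543 − 2.11015 = 0.825 nmi.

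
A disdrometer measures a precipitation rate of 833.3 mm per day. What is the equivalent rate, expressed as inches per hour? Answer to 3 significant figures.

833.3 mm/day × 0.0393701 in/mm × 0.0416667 day/hour = 1.37 in/hour.

1.37 in/hour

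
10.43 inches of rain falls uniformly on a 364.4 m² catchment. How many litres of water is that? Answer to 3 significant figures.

96500 litres

Depth: 10.43 in × 25.4 = 264.922 mm.
1 mm over 1 m² is 1 L, so volume = 264.922 × 364.4 = 96537.577 L ≈ 96500 L.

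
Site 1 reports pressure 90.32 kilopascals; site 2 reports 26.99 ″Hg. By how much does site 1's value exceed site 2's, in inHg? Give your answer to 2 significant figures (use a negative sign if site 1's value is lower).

site 1: 90.32 kPa = 26.6715 inHg.
Difference: 26.6715 − 26.9900 = -0.32 inHg.

-0.32 inHg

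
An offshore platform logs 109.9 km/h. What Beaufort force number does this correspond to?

Beaufort force 11

109.9 km/h = 30.5 m/s, which is Beaufort 11 (violent storm, 28.5–32.6 m/s).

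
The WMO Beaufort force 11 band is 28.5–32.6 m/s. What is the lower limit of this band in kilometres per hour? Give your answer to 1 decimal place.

102.6 km/h

28.5–32.6 m/s × 3.6 = 102.6–117.4 km/h.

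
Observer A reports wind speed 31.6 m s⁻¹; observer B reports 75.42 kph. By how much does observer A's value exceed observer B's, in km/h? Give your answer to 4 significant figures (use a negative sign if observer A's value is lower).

38.34 km/h

observer A: 31.6 m/s = 113.7600 km/h.
Difference: 113.7600 − 75.4200 = 38.34 km/h.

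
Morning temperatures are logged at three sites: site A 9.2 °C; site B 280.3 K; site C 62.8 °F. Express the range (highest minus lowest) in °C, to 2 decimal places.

9.96 °C

site B: 280.3 K = 7.150 °C.
site C: 62.8 °F = 17.111 °C.
Spread: 17.111 − 7.150 = 9.961 °C.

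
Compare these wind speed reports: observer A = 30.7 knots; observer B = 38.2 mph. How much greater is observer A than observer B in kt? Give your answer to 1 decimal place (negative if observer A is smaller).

observer B: 38.2 mph = 33.195 kt.
Difference: 30.700 − 33.195 = -2.5 kt.

-2.5 kt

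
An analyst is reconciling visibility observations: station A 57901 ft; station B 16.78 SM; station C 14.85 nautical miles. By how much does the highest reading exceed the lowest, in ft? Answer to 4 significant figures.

station B: 16.78 SM = 88598.40 ft.
station C: 14.85 nmi = 90230.31 ft.
Spread: 90230.31 − 57901.00 = 32330 ft.

32330 ft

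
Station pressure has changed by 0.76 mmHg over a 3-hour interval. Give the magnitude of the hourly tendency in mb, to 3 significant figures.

0.338 mb per hour

0.76 mmHg / 3 h × 1.33322 mb/mmHg = 0.338 mb/h.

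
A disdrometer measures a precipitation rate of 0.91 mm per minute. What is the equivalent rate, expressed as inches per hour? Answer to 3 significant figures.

0.91 mm/minute × 0.0393701 in/mm × 60 minute/hour = 2.15 in/hour.

2.15 in/hour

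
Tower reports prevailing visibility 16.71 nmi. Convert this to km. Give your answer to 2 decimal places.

30.95 km

1 nmi = 1.852 km, so 16.71 × 1.852 = 30.95 km.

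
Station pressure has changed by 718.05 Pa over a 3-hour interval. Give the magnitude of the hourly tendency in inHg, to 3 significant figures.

718.05 Pa / 3 h × 0.0002953 inHg/Pa = 0.0707 inHg/h.

0.0707 inHg per hour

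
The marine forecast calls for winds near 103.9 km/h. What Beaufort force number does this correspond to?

103.9 km/h = 28.9 m/s, which is Beaufort 11 (violent storm, 28.5–32.6 m/s).

Beaufort force 11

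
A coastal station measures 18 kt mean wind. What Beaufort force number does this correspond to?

18 kt lies in the Beaufort 5 band (fresh breeze, 17–21 kt).

Beaufort force 5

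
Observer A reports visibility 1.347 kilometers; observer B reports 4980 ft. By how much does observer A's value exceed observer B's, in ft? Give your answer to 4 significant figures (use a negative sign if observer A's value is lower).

observer A: 1.347 km = 4419.291 ft.
Difference: 4419.291 − 4980.000 = -560.7 ft.

-560.7 ft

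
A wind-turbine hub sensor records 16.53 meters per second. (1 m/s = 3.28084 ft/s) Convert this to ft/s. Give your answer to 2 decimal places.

1 m/s = 3.28084 ft/s, so 16.53 × 3.28084 = 54.23 ft/s.

54.23 ft/s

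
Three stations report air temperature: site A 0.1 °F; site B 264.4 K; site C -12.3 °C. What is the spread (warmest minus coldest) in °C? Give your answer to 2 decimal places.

site A: 0.1 °F = -17.722 °C.
site B: 264.4 K = -8.750 °C.
Spread: (-8.750) − (-17.722) = 8.972 °C.

8.97 °C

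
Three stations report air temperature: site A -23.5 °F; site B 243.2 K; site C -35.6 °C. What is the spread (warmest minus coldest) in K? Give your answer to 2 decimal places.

site A: -23.5 °F = -30.833 °C.
site B: 243.2 K = -29.950 °C.
Spread: (-29.950) − (-35.600) = 5.650 °C.

5.65 K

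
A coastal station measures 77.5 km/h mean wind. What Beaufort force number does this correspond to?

77.5 km/h = 21.5 m/s, which is Beaufort 9 (strong gale, 20.8–24.4 m/s).

Beaufort force 9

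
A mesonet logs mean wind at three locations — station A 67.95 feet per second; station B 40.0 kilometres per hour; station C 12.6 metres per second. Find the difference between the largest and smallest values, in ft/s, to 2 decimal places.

station B: 40.0 km/h = 36.4538 ft/s.
station C: 12.6 m/s = 41.3386 ft/s.
Spread: 67.9500 − 36.4538 = 31.50 ft/s.

31.50 ft/s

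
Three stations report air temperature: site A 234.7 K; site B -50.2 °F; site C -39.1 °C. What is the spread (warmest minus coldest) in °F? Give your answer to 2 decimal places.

12.99 °F

site A: 234.7 K = -38.450 °C.
site B: -50.2 °F = -45.667 °C.
Spread: (-38.450) − (-45.667) = 7.217 °C = 12.99 °F.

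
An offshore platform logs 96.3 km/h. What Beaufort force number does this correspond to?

Beaufort force 10

96.3 km/h = 26.8 m/s, which is Beaufort 10 (storm, 24.5–28.4 m/s).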